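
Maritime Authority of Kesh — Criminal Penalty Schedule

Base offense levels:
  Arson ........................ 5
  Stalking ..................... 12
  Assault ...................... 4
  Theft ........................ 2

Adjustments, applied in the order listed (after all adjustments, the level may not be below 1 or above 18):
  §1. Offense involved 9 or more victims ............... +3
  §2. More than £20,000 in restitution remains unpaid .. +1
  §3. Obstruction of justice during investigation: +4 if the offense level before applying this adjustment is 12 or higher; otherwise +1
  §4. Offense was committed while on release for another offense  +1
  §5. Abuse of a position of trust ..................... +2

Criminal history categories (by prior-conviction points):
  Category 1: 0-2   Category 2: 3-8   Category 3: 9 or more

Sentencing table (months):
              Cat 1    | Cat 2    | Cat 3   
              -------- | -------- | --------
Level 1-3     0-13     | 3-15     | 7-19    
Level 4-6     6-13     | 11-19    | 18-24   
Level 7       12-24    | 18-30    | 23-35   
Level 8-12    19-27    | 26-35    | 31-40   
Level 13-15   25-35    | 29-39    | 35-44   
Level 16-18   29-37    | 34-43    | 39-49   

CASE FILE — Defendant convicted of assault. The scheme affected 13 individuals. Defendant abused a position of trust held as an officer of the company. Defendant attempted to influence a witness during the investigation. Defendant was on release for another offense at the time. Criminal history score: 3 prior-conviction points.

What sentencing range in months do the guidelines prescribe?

Base offense level for assault: 4.
§1 applies: 4 + 3 = 7.
§2 does not apply.
§3 applies (level before this adjustment is 7 < 12, so +1): 7 + 1 = 8.
§4 applies: 8 + 1 = 9.
§5 applies: 9 + 2 = 11.
Final offense level: 11.
Criminal history: 3 prior points → Category 2 (3-8).
Level 11 falls in the 8-12 band.
Grid: Level 8-12 × Category 2 = 26-35 months.

26-35 months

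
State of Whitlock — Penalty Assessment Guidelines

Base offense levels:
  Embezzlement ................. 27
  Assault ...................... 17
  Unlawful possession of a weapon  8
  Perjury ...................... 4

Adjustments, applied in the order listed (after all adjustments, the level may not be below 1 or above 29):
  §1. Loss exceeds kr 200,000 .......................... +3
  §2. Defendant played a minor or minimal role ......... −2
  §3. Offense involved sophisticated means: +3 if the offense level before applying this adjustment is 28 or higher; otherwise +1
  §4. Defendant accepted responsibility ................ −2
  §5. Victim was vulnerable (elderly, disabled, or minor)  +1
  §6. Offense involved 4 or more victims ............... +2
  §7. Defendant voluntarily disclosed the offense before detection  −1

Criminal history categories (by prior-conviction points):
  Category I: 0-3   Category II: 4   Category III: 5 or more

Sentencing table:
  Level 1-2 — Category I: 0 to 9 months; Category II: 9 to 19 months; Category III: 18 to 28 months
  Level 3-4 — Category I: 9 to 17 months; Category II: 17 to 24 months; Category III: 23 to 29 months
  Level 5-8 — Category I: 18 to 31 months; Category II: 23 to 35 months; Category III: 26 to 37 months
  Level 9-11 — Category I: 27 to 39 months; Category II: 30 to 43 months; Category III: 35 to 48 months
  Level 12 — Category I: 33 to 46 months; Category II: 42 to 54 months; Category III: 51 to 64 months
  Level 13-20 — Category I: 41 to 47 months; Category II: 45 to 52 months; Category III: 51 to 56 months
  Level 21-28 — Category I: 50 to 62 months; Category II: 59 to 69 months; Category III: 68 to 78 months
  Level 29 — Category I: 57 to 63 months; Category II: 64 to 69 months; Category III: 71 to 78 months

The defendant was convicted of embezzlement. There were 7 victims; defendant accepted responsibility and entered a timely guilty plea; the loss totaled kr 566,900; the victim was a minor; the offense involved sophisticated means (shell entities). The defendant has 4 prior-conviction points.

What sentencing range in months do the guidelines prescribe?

64-69 months

Base offense level for embezzlement: 27.
§1 applies: 27 + 3 = 30.
§2 does not apply.
§3 applies (level before this adjustment is 30 ≥ 28, so +3): 30 + 3 = 33.
§4 applies: 33 − 2 = 31.
§5 applies: 31 + 1 = 32.
§6 applies: 32 + 2 = 34.
Level 34 exceeds the maximum of 29; capped at 29.
Final offense level: 29.
Criminal history: 4 prior points → Category II (4).
Level 29 falls in the 29 band.
Grid: Level 29 × Category II = 64-69 months.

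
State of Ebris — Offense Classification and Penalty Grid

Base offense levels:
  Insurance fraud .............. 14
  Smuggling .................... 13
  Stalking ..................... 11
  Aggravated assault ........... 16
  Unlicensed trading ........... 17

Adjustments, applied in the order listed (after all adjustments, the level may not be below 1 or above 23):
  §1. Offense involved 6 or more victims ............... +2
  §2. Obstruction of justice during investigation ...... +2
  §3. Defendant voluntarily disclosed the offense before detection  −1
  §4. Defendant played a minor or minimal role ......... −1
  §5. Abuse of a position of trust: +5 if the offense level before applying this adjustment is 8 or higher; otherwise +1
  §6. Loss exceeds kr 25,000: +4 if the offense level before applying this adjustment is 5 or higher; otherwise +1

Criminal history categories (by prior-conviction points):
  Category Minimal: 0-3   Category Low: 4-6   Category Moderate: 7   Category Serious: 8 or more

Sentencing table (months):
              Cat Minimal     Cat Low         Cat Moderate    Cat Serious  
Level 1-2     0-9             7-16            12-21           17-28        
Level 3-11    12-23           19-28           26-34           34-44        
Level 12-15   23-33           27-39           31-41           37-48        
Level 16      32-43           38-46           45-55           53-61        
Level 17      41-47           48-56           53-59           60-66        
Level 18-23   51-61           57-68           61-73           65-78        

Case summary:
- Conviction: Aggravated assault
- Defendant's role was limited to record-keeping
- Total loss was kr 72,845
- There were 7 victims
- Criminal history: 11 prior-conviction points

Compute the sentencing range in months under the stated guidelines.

Base offense level for aggravated assault: 16.
§1 applies: 16 + 2 = 18.
§2 does not apply.
§3 does not apply.
§4 applies: 18 − 1 = 17.
§5 does not apply.
§6 applies (level before this adjustment is 17 ≥ 5, so +4): 17 + 4 = 21.
Final offense level: 21.
Criminal history: 11 prior points → Category Serious (8+).
Level 21 falls in the 18-23 band.
Grid: Level 18-23 × Category Serious = 65-78 months.

65-78 months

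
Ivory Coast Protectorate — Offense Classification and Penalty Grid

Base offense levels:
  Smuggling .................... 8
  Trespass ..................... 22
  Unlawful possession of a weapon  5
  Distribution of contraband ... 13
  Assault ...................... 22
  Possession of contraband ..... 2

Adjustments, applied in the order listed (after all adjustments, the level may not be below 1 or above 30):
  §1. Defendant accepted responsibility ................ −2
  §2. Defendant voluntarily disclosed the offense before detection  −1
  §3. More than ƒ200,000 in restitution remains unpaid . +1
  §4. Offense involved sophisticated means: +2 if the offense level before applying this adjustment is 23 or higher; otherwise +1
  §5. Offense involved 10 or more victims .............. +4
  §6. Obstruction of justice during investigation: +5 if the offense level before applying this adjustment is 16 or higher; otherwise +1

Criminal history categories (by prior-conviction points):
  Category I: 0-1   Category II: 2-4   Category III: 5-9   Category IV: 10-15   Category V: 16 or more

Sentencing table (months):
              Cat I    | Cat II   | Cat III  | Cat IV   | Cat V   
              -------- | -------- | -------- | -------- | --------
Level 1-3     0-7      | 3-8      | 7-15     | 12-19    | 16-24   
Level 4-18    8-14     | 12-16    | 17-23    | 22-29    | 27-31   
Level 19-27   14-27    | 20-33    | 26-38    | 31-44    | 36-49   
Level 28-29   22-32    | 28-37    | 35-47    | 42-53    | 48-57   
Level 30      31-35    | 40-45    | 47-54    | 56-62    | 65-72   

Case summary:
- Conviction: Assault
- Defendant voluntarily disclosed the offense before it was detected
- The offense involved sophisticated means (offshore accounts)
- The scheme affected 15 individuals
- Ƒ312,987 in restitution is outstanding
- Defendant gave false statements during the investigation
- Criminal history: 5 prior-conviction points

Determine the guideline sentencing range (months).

47-54 months

Base offense level for assault: 22.
§2 applies: 22 − 1 = 21.
§3 applies: 21 + 1 = 22.
§4 applies (level before this adjustment is 22 < 23, so +1): 22 + 1 = 23.
§5 applies: 23 + 4 = 27.
§6 applies (level before this adjustment is 27 ≥ 16, so +5): 27 + 5 = 32.
Level 32 exceeds the maximum of 30; capped at 30.
Final offense level: 30.
Criminal history: 5 prior points → Category III (5-9).
Level 30 falls in the 30 band.
Grid: Level 30 × Category III = 47-54 months.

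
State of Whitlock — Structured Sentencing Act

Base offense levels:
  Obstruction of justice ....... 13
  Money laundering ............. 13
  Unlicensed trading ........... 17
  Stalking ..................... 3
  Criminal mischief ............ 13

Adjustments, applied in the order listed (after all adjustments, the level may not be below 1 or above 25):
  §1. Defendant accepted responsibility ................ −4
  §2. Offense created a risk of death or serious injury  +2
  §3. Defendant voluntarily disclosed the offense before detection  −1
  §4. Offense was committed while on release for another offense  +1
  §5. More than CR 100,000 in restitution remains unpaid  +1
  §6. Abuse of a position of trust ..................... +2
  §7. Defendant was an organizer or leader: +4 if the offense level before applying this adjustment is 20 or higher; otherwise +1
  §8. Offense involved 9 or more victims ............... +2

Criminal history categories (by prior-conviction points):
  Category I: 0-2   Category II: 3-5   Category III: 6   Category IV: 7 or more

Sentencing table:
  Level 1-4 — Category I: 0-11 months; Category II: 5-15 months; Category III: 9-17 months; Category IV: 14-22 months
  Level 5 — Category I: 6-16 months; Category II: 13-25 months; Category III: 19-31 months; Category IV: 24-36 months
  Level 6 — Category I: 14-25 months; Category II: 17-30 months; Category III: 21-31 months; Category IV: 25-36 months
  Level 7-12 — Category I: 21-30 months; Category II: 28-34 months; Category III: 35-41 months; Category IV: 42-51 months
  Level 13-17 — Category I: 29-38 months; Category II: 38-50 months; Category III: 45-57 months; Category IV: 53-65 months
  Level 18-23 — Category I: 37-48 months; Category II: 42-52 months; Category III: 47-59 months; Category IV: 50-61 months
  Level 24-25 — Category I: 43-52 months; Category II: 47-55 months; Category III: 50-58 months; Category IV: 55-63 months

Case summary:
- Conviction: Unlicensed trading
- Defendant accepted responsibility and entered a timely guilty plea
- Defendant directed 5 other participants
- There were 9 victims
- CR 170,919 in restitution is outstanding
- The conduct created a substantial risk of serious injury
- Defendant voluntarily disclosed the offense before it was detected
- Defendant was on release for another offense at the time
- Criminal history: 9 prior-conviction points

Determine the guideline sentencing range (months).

Base offense level for unlicensed trading: 17.
§1 applies: 17 − 4 = 13.
§2 applies: 13 + 2 = 15.
§3 applies: 15 − 1 = 14.
§4 applies: 14 + 1 = 15.
§5 applies: 15 + 1 = 16.
§7 applies (level before this adjustment is 16 < 20, so +1): 16 + 1 = 17.
§8 applies: 17 + 2 = 19.
Final offense level: 19.
Criminal history: 9 prior points → Category IV (7+).
Level 19 falls in the 18-23 band.
Grid: Level 18-23 × Category IV = 50-61 months.

50-61 months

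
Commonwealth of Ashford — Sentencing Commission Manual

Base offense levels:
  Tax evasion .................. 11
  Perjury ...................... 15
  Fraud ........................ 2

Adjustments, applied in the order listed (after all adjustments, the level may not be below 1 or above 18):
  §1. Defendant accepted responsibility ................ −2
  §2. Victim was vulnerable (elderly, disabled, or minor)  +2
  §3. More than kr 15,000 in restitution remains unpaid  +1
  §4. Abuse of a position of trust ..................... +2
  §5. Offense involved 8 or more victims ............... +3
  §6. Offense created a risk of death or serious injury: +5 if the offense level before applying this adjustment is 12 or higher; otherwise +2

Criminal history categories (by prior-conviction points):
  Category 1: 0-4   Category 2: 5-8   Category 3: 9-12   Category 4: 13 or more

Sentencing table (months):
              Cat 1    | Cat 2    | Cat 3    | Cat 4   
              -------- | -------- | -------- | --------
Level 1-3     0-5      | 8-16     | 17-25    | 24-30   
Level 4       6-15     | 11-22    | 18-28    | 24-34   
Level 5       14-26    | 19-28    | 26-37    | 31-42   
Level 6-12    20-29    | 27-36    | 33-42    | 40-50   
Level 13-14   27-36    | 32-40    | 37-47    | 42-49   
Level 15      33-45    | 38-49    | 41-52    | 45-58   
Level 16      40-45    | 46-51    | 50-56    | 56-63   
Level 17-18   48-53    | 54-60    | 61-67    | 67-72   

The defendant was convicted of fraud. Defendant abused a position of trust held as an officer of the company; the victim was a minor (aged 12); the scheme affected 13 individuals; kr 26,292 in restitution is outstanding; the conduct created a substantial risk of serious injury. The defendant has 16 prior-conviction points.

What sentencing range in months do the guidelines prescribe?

Base offense level for fraud: 2.
§1 does not apply.
§2 applies: 2 + 2 = 4.
§3 applies: 4 + 1 = 5.
§4 applies: 5 + 2 = 7.
§5 applies: 7 + 3 = 10.
§6 applies (level before this adjustment is 10 < 12, so +2): 10 + 2 = 12.
Final offense level: 12.
Criminal history: 16 prior points → Category 4 (13+).
Level 12 falls in the 6-12 band.
Grid: Level 6-12 × Category 4 = 40-50 months.

40-50 months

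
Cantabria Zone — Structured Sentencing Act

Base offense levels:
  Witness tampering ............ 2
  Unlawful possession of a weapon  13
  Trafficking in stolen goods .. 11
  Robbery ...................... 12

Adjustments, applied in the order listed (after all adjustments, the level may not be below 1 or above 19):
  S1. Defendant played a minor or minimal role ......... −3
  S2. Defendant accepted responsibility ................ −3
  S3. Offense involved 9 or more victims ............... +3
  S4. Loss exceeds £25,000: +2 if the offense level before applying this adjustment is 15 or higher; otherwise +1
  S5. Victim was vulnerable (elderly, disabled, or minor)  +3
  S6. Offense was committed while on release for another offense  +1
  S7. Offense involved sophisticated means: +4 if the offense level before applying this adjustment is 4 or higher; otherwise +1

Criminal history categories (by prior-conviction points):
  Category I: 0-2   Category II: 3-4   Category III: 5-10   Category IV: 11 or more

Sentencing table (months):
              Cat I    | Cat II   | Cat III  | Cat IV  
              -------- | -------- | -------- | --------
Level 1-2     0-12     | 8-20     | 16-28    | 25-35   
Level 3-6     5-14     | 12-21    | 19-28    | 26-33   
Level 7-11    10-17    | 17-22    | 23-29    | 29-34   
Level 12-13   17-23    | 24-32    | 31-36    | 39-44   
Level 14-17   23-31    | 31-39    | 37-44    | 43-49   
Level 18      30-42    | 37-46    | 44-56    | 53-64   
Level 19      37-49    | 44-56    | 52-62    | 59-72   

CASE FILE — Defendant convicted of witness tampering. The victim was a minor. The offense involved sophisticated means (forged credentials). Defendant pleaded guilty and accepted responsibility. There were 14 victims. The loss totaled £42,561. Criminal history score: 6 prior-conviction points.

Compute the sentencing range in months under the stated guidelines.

Base offense level for witness tampering: 2.
S1 does not apply.
S2 applies: 2 − 3 = -1.
S3 applies: -1 + 3 = 2.
S4 applies (level before this adjustment is 2 < 15, so +1): 2 + 1 = 3.
S5 applies: 3 + 3 = 6.
S7 applies (level before this adjustment is 6 ≥ 4, so +4): 6 + 4 = 10.
Final offense level: 10.
Criminal history: 6 prior points → Category III (5-10).
Level 10 falls in the 7-11 band.
Grid: Level 7-11 × Category III = 23-29 months.

23-29 months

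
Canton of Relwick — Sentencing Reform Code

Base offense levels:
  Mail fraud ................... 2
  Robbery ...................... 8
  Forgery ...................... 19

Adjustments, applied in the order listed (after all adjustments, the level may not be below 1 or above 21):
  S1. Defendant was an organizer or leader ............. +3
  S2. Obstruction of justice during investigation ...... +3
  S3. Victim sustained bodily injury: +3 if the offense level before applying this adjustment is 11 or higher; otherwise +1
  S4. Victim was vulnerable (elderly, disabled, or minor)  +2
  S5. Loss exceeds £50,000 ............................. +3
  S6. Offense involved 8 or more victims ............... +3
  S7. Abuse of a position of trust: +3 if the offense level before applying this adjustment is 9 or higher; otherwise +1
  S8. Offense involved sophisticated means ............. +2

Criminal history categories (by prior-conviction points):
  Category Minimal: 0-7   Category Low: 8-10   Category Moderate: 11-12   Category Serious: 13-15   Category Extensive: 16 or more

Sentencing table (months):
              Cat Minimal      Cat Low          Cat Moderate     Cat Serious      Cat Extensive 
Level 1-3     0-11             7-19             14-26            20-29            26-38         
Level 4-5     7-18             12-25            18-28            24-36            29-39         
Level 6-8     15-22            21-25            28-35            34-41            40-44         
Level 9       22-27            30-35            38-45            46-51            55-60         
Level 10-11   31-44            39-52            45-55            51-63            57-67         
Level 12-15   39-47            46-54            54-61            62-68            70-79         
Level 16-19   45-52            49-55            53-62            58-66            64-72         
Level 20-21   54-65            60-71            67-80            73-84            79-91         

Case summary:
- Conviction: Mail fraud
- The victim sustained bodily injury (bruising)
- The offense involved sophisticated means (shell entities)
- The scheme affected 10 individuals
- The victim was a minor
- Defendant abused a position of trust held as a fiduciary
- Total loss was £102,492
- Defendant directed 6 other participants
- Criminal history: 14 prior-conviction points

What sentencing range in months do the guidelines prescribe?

Base offense level for mail fraud: 2.
S1 applies: 2 + 3 = 5.
S2 does not apply.
S3 applies (level before this adjustment is 5 < 11, so +1): 5 + 1 = 6.
S4 applies: 6 + 2 = 8.
S5 applies: 8 + 3 = 11.
S6 applies: 11 + 3 = 14.
S7 applies (level before this adjustment is 14 ≥ 9, so +3): 14 + 3 = 17.
S8 applies: 17 + 2 = 19.
Final offense level: 19.
Criminal history: 14 prior points → Category Serious (13-15).
Level 19 falls in the 16-19 band.
Grid: Level 16-19 × Category Serious = 58-66 months.

58-66 months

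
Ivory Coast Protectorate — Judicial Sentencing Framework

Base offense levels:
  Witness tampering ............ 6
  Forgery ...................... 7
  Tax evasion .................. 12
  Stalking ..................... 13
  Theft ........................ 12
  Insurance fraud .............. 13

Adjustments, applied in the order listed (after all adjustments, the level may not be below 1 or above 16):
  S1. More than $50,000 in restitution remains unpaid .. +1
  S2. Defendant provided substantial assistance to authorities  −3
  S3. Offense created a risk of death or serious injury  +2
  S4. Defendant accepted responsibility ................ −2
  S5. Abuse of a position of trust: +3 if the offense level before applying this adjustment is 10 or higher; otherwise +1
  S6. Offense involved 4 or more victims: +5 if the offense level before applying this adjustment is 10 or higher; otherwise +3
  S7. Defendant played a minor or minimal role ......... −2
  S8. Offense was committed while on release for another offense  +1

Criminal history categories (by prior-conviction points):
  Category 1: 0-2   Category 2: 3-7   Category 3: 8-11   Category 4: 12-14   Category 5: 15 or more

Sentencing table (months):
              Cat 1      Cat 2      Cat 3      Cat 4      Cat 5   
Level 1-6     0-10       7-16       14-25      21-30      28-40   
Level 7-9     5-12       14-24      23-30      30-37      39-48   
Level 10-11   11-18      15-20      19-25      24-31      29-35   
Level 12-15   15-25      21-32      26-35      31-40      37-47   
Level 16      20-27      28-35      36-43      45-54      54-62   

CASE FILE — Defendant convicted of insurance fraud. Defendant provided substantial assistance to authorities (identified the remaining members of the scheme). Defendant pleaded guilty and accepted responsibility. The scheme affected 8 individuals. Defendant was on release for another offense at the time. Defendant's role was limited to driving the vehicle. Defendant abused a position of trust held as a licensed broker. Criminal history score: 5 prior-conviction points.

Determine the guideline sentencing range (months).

15-20 months

Base offense level for insurance fraud: 13.
S2 applies: 13 − 3 = 10.
S3 does not apply.
S4 applies: 10 − 2 = 8.
S5 applies (level before this adjustment is 8 < 10, so +1): 8 + 1 = 9.
S6 applies (level before this adjustment is 9 < 10, so +3): 9 + 3 = 12.
S7 applies: 12 − 2 = 10.
S8 applies: 10 + 1 = 11.
Final offense level: 11.
Criminal history: 5 prior points → Category 2 (3-7).
Level 11 falls in the 10-11 band.
Grid: Level 10-11 × Category 2 = 15-20 months.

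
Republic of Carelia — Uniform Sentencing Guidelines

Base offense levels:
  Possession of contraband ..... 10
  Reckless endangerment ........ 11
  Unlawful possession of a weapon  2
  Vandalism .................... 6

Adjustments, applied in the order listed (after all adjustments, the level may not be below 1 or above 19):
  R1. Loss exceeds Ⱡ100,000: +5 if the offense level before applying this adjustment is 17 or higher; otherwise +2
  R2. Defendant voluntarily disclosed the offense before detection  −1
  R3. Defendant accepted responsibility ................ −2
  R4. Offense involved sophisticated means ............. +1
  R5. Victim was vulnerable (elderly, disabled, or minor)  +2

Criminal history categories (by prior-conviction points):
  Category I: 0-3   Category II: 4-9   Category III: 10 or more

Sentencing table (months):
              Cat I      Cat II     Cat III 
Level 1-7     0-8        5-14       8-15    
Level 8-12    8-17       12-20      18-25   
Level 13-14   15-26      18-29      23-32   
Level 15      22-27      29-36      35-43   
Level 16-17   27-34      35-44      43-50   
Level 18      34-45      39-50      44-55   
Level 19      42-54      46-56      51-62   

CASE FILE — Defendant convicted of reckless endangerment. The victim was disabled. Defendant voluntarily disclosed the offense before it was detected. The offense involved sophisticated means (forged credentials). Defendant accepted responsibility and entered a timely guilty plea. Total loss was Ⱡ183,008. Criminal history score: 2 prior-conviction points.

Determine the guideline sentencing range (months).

15-26 months

Base offense level for reckless endangerment: 11.
R1 applies (level before this adjustment is 11 < 17, so +2): 11 + 2 = 13.
R2 applies: 13 − 1 = 12.
R3 applies: 12 − 2 = 10.
R4 applies: 10 + 1 = 11.
R5 applies: 11 + 2 = 13.
Final offense level: 13.
Criminal history: 2 prior points → Category I (0-3).
Level 13 falls in the 13-14 band.
Grid: Level 13-14 × Category I = 15-26 months.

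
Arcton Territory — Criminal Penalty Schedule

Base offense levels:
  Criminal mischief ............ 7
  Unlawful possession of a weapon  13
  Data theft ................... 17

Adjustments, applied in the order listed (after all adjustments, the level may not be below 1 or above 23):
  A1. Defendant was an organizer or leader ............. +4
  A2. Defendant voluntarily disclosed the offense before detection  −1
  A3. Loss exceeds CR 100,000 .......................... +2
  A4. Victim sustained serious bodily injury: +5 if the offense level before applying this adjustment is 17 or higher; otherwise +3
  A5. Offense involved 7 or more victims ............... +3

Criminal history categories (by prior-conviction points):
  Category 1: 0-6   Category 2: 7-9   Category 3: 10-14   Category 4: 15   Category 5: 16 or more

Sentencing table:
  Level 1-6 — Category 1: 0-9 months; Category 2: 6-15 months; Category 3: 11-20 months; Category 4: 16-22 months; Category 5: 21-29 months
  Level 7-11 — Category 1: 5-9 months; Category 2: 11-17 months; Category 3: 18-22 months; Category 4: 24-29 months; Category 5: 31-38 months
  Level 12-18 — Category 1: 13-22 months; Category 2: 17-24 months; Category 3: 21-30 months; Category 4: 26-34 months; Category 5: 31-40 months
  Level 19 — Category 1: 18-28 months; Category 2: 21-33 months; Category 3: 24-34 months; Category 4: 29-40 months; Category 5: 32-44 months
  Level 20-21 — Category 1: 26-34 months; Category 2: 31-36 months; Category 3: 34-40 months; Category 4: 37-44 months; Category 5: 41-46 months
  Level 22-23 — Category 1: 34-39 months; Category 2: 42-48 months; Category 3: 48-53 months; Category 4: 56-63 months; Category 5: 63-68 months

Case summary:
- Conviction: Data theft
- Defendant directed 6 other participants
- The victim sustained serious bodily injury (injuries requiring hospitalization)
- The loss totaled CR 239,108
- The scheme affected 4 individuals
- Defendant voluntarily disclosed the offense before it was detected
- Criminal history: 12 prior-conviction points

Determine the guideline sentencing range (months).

48-53 months

Base offense level for data theft: 17.
A1 applies: 17 + 4 = 21.
A2 applies: 21 − 1 = 20.
A3 applies: 20 + 2 = 22.
A4 applies (level before this adjustment is 22 ≥ 17, so +5): 22 + 5 = 27.
Level 27 exceeds the maximum of 23; capped at 23.
Final offense level: 23.
Criminal history: 12 prior points → Category 3 (10-14).
Level 23 falls in the 22-23 band.
Grid: Level 22-23 × Category 3 = 48-53 months.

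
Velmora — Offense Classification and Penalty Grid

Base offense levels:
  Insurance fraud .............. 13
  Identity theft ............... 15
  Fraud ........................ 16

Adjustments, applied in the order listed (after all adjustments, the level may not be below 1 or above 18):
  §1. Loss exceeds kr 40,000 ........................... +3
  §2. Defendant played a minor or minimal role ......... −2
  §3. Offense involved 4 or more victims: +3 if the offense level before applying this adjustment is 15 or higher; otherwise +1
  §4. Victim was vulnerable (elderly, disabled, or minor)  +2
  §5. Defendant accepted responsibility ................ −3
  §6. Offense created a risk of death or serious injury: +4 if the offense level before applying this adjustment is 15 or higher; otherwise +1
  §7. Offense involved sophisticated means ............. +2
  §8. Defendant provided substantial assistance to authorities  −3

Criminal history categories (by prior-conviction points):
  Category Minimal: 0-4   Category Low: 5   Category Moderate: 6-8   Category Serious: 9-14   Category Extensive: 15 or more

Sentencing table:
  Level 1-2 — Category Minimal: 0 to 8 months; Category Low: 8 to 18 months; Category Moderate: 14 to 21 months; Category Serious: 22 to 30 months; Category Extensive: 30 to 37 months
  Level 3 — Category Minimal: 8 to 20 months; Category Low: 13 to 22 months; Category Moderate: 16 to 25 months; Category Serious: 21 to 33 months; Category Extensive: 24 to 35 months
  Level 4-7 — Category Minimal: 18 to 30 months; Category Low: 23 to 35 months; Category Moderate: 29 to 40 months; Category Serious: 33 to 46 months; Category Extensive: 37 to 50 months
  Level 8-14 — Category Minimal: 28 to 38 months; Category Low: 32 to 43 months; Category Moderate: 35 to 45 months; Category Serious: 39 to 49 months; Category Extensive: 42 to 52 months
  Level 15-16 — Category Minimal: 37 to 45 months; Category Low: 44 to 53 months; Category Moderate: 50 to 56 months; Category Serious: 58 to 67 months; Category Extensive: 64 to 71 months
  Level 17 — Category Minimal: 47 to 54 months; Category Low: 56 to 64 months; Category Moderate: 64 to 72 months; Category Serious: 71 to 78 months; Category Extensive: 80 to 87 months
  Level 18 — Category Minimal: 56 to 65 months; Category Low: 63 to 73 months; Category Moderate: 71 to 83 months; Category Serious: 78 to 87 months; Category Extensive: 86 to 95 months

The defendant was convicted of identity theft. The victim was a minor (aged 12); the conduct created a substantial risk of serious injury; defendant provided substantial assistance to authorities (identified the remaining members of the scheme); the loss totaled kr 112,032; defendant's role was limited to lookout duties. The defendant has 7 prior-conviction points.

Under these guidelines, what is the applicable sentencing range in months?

71-83 months

Base offense level for identity theft: 15.
§1 applies: 15 + 3 = 18.
§2 applies: 18 − 2 = 16.
§3 does not apply.
§4 applies: 16 + 2 = 18.
§6 applies (level before this adjustment is 18 ≥ 15, so +4): 18 + 4 = 22.
§8 applies: 22 − 3 = 19.
Level 19 exceeds the maximum of 18; capped at 18.
Final offense level: 18.
Criminal history: 7 prior points → Category Moderate (6-8).
Level 18 falls in the 18 band.
Grid: Level 18 × Category Moderate = 71-83 months.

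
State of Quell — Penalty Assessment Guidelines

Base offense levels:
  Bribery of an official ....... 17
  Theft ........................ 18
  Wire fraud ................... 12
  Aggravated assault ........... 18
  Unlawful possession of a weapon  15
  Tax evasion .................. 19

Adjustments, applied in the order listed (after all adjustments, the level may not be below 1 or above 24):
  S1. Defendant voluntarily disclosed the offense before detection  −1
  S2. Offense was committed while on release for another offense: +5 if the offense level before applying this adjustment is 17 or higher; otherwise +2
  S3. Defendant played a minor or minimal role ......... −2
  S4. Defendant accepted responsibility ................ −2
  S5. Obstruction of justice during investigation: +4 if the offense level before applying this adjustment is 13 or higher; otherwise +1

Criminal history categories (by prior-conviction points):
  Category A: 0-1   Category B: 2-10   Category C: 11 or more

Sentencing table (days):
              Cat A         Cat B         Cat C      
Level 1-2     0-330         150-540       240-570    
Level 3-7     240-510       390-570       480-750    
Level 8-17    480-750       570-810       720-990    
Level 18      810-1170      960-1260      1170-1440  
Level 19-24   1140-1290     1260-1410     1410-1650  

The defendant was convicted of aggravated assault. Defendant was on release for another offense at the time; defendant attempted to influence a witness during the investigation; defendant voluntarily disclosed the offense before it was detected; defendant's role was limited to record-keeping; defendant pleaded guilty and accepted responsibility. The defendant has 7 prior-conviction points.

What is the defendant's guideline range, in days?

1260-1410 days

Base offense level for aggravated assault: 18.
S1 applies: 18 − 1 = 17.
S2 applies (level before this adjustment is 17 ≥ 17, so +5): 17 + 5 = 22.
S3 applies: 22 − 2 = 20.
S4 applies: 20 − 2 = 18.
S5 applies (level before this adjustment is 18 ≥ 13, so +4): 18 + 4 = 22.
Final offense level: 22.
Criminal history: 7 prior points → Category B (2-10).
Level 22 falls in the 19-24 band.
Grid: Level 19-24 × Category B = 1260-1410 days.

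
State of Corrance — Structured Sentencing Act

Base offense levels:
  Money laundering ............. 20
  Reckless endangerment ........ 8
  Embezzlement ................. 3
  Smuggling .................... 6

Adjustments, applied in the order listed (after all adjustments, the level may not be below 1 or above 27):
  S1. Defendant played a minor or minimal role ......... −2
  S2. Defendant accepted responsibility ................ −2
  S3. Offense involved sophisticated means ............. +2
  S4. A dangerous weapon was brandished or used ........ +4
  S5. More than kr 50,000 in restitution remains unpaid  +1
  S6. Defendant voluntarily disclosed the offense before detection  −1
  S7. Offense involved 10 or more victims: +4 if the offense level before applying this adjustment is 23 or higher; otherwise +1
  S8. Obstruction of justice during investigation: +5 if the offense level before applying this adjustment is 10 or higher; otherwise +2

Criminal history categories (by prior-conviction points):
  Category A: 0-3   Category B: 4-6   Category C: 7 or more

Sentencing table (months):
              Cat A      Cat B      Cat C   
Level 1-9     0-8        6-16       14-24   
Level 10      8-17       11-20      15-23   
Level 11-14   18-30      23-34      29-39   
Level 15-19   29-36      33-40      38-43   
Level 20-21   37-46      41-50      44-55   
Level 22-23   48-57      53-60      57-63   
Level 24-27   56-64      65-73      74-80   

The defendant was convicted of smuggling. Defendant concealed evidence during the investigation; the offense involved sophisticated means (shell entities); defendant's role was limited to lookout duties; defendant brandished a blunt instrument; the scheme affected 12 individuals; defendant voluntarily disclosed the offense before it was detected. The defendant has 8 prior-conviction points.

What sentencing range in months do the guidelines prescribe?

38-43 months

Base offense level for smuggling: 6.
S1 applies: 6 − 2 = 4.
S2 does not apply.
S3 applies: 4 + 2 = 6.
S4 applies: 6 + 4 = 10.
S5 does not apply.
S6 applies: 10 − 1 = 9.
S7 applies (level before this adjustment is 9 < 23, so +1): 9 + 1 = 10.
S8 applies (level before this adjustment is 10 ≥ 10, so +5): 10 + 5 = 15.
Final offense level: 15.
Criminal history: 8 prior points → Category C (7+).
Level 15 falls in the 15-19 band.
Grid: Level 15-19 × Category C = 38-43 months.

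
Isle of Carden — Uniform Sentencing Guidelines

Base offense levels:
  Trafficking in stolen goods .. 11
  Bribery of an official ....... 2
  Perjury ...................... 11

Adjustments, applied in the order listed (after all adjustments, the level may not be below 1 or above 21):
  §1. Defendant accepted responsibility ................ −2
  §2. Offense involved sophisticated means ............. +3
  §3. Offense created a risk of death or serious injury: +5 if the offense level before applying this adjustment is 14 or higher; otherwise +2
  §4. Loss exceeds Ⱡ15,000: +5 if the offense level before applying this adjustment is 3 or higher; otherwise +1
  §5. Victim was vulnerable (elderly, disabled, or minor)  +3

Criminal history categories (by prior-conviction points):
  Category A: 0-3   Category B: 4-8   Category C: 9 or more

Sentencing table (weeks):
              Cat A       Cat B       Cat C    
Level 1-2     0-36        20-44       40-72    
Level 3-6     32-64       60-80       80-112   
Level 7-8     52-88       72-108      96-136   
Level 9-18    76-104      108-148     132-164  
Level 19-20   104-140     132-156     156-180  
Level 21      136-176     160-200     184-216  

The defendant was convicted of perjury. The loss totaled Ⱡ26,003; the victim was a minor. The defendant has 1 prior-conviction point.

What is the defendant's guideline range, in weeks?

104-140 weeks

Base offense level for perjury: 11.
§2 does not apply.
§4 applies (level before this adjustment is 11 ≥ 3, so +5): 11 + 5 = 16.
§5 applies: 16 + 3 = 19.
Final offense level: 19.
Criminal history: 1 prior point → Category A (0-3).
Level 19 falls in the 19-20 band.
Grid: Level 19-20 × Category A = 104-140 weeks.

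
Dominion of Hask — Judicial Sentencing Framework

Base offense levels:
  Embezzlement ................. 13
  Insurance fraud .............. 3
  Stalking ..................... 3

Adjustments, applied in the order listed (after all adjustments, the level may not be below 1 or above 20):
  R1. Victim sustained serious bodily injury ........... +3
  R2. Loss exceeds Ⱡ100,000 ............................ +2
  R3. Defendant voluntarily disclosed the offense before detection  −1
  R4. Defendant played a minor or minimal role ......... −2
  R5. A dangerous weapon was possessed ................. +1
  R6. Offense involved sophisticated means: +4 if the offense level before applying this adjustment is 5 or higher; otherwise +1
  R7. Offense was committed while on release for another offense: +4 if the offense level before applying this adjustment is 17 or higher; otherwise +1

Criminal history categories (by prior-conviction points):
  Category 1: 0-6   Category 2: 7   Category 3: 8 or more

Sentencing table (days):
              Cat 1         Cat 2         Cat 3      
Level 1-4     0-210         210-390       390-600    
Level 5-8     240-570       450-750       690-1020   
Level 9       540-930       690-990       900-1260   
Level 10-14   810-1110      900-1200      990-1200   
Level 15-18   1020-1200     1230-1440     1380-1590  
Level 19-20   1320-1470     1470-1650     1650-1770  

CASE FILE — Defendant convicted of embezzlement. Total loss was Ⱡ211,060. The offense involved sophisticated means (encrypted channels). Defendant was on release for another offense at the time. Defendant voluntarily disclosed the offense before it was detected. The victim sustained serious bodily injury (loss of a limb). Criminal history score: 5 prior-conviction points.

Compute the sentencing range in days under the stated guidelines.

Base offense level for embezzlement: 13.
R1 applies: 13 + 3 = 16.
R2 applies: 16 + 2 = 18.
R3 applies: 18 − 1 = 17.
R5 does not apply.
R6 applies (level before this adjustment is 17 ≥ 5, so +4): 17 + 4 = 21.
R7 applies (level before this adjustment is 21 ≥ 17, so +4): 21 + 4 = 25.
Level 25 exceeds the maximum of 20; capped at 20.
Final offense level: 20.
Criminal history: 5 prior points → Category 1 (0-6).
Level 20 falls in the 19-20 band.
Grid: Level 19-20 × Category 1 = 1320-1470 days.

1320-1470 days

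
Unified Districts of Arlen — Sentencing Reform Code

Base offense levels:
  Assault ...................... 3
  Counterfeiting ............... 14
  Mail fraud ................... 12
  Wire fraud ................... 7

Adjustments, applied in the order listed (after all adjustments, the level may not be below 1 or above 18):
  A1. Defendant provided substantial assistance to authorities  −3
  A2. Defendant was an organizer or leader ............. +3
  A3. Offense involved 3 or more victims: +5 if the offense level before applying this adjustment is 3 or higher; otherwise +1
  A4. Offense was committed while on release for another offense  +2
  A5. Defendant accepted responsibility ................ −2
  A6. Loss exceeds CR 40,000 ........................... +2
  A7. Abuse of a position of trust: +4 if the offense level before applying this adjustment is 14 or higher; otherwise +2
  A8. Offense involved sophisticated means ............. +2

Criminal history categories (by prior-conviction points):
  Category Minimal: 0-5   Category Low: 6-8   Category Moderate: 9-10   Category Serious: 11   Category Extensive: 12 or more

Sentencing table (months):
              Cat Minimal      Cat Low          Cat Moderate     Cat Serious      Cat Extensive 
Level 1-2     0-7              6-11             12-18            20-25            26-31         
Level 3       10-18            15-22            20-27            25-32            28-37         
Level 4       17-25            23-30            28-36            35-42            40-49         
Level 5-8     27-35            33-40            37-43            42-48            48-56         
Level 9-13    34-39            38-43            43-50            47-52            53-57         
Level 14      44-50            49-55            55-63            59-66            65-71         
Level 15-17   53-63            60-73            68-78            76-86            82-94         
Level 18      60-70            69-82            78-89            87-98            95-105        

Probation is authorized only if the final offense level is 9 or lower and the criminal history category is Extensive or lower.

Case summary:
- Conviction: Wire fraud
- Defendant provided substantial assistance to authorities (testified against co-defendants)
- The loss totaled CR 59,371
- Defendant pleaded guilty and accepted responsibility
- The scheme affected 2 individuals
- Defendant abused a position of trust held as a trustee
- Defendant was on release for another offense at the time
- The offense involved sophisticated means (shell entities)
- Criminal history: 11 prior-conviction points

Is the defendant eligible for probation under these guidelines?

No

Base offense level for wire fraud: 7.
A1 applies: 7 − 3 = 4.
A2 does not apply.
A4 applies: 4 + 2 = 6.
A5 applies: 6 − 2 = 4.
A6 applies: 4 + 2 = 6.
A7 applies (level before this adjustment is 6 < 14, so +2): 6 + 2 = 8.
A8 applies: 8 + 2 = 10.
Final offense level: 10.
Criminal history: 11 prior points → Category Serious (11).
Level 10 falls in the 9-13 band.
Grid: Level 9-13 × Category Serious = 47-52 months.
Probation check: level 10 > 9 and category Serious ≤ Extensive → not eligible.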